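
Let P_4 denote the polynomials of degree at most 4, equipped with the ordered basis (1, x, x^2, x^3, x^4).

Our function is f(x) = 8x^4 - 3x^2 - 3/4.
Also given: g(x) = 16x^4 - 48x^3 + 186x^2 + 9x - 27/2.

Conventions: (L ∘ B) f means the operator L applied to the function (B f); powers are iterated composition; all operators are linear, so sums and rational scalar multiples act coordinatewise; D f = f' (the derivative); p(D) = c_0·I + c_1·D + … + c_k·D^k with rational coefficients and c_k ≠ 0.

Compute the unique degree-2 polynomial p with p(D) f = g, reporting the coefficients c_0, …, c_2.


D^0 f = 8x^4 - 3x^2 - 3/4
D^1 f = 32x^3 - 6x
D^2 f = 96x^2 - 6
matching coefficients of g against c_0 f + c_1 Df + … from the top degree down determines the c_i
solution: c_0 = 2, c_1 = -3/2, c_2 = 2

c_0 = 2, c_1 = -3/2, c_2 = 2


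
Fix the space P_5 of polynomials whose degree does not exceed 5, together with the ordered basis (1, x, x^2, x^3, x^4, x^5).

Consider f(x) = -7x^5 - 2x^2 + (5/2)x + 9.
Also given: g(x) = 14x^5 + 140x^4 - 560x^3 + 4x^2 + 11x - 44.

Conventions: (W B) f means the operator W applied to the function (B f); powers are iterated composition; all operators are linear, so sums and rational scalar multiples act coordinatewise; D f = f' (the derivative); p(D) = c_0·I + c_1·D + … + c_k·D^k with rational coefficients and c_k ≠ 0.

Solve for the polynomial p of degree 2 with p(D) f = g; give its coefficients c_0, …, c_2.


c_0 = -2, c_1 = -4, c_2 = 4

D^0 f = -7x^5 - 2x^2 + (5/2)x + 9
D^1 f = -35x^4 - 4x + 5/2
D^2 f = -140x^3 - 4
matching coefficients of g against c_0 f + c_1 Df + … from the top degree down determines the c_i
solution: c_0 = -2, c_1 = -4, c_2 = 4


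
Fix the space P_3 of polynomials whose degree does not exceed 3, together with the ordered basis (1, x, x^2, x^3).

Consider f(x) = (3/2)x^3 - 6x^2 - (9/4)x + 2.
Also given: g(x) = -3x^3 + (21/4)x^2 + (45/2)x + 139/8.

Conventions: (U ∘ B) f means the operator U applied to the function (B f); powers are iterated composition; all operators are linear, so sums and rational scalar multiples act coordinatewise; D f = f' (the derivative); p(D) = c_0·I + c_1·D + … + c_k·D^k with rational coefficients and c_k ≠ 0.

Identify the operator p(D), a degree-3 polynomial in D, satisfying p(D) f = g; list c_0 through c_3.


p(D) = -2·I − (3/2)·D + 2·D^3, i.e. c_0 = -2, c_1 = -3/2, c_2 = 0, c_3 = 2

D^0 f = (3/2)x^3 - 6x^2 - (9/4)x + 2
D^1 f = (9/2)x^2 - 12x - 9/4
D^2 f = 9x - 12
D^3 f = 9
matching coefficients of g against c_0 f + c_1 Df + … from the top degree down determines the c_i
solution: c_0 = -2, c_1 = -3/2, c_2 = 0, c_3 = 2


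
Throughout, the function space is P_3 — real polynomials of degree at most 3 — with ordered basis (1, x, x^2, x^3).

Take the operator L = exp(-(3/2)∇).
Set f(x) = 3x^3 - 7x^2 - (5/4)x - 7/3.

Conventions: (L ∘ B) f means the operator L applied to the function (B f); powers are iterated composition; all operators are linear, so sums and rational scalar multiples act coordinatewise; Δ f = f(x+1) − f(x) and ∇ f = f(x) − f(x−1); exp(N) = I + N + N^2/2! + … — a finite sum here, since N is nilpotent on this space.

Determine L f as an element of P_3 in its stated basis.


the result is g(x) = 3x^3 - (41/2)x^2 + (107/2)x - 739/12

order-1 term: -(27/2)x^2 + (69/2)x - 105/8
order-2 term: (81/4)x - 36
order-3 term: -81/8
the series for exp(-(3/2)∇) f terminates at order 3
exp(-(3/2)∇) f = 3x^3 - (41/2)x^2 + (107/2)x - 739/12


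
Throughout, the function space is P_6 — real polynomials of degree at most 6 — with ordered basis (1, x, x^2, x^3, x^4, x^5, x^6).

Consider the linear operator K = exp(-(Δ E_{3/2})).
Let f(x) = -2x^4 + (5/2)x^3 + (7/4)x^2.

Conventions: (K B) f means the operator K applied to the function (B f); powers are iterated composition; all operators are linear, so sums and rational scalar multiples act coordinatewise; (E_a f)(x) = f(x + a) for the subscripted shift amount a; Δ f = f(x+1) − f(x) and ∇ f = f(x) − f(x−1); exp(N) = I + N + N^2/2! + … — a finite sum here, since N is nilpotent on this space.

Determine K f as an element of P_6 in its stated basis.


order-1 term: 8x^3 + (81/2)x^2 + (129/2)x + 243/8
order-2 term: -12x^2 - (177/2)x - 649/4
order-3 term: 8x + 91/2
order-4 term: -2
the series for exp(-(Δ E_{3/2})) f terminates at order 4
exp(-(Δ E_{3/2})) f = -2x^4 + (21/2)x^3 + (121/4)x^2 - 16x - 707/8

the result is g(x) = -2x^4 + (21/2)x^3 + (121/4)x^2 - 16x - 707/8


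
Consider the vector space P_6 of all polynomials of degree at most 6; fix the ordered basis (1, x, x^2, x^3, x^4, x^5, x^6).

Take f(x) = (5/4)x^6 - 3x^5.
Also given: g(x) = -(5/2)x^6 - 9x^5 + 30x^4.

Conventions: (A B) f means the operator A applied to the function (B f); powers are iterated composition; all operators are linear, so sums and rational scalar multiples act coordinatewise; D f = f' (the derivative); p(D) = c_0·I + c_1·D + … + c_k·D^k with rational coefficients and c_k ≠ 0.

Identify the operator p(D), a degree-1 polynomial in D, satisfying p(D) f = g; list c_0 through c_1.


p(D) = -2·I − 2·D, i.e. c_0 = -2, c_1 = -2

D^0 f = (5/4)x^6 - 3x^5
D^1 f = (15/2)x^5 - 15x^4
matching coefficients of g against c_0 f + c_1 Df + … from the top degree down determines the c_i
solution: c_0 = -2, c_1 = -2


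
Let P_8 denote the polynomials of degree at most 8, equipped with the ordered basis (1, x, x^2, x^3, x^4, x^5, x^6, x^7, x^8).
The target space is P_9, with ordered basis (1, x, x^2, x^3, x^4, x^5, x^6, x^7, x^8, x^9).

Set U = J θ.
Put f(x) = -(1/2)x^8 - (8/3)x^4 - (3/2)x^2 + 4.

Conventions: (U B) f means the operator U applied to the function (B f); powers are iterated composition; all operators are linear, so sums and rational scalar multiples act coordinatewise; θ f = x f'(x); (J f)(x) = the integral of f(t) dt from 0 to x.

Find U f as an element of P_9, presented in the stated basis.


θ f = -4x^8 - (32/3)x^4 - 3x^2
J θ f = -(4/9)x^9 - (32/15)x^5 - x^3

the image equals g(x) = -(4/9)x^9 - (32/15)x^5 - x^3


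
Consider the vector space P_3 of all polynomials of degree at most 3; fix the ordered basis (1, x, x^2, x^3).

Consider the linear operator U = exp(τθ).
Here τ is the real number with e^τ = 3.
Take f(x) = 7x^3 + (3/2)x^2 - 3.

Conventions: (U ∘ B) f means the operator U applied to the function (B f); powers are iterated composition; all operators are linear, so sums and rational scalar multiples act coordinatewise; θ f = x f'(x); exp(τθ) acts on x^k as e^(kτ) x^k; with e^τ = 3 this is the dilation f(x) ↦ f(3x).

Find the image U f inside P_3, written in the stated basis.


exp(τθ) x^k = e^(kτ) x^k; with e^τ = 3 this sends x^k to 3^k x^k
x^2 ↦ 9 x^2
x^3 ↦ 27 x^3
applying this coordinatewise to f: exp(τθ) f = 189x^3 + (27/2)x^2 - 3

g(x) = 189x^3 + (27/2)x^2 - 3


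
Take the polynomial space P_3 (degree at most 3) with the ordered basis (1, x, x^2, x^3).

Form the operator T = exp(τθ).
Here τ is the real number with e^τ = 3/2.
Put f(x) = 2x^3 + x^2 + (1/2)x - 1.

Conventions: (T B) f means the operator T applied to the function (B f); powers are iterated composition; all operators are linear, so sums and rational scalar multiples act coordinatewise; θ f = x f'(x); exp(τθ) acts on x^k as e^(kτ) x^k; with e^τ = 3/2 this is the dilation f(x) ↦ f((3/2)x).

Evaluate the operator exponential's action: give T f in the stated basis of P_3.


exp(τθ) x^k = e^(kτ) x^k; with e^τ = 3/2 this sends x^k to (3/2)^k x^k
x ↦ 3/2 x
x^2 ↦ 9/4 x^2
x^3 ↦ 27/8 x^3
applying this coordinatewise to f: exp(τθ) f = (27/4)x^3 + (9/4)x^2 + (3/4)x - 1

the result is g(x) = (27/4)x^3 + (9/4)x^2 + (3/4)x - 1


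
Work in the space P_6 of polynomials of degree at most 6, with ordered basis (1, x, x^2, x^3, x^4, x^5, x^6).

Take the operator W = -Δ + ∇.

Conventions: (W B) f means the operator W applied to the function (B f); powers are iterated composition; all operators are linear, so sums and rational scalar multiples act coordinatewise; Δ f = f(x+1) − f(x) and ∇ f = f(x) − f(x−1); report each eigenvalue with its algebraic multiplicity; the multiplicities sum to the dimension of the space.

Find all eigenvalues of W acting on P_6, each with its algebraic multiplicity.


image of 1: 0
image of x: 0
image of x^2: -2
image of x^3: -6x
image of x^4: -12x^2 - 2
image of x^5: -20x^3 - 10x
image of x^6: -30x^4 - 30x^2 - 2
the matrix is upper triangular; its diagonal is (0, 0, 0, 0, 0, 0, 0)
for a triangular matrix the eigenvalues are the diagonal entries, with algebraic multiplicity their repetition count

λ = 0 (multiplicity 7)


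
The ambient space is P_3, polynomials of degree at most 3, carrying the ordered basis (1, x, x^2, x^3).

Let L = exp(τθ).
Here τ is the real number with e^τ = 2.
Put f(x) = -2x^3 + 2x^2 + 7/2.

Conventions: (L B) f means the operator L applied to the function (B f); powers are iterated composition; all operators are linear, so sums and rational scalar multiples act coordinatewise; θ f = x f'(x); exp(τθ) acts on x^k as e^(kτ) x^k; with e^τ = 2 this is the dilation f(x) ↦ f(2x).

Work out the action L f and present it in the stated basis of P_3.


the image equals g(x) = -16x^3 + 8x^2 + 7/2

exp(τθ) x^k = e^(kτ) x^k; with e^τ = 2 this sends x^k to 2^k x^k
x^2 ↦ 4 x^2
x^3 ↦ 8 x^3
applying this coordinatewise to f: exp(τθ) f = -16x^3 + 8x^2 + 7/2


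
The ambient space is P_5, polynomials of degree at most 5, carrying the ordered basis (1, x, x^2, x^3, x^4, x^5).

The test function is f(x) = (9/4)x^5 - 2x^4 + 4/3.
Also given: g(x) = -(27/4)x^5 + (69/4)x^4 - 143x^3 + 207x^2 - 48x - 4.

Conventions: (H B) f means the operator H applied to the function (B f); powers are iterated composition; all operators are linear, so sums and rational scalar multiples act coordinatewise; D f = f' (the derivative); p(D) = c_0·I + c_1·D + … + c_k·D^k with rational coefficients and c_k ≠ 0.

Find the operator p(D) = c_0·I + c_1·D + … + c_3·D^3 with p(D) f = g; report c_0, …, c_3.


c_0 = -3, c_1 = 1, c_2 = -3, c_3 = 1

D^0 f = (9/4)x^5 - 2x^4 + 4/3
D^1 f = (45/4)x^4 - 8x^3
D^2 f = 45x^3 - 24x^2
D^3 f = 135x^2 - 48x
matching coefficients of g against c_0 f + c_1 Df + … from the top degree down determines the c_i
solution: c_0 = -3, c_1 = 1, c_2 = -3, c_3 = 1


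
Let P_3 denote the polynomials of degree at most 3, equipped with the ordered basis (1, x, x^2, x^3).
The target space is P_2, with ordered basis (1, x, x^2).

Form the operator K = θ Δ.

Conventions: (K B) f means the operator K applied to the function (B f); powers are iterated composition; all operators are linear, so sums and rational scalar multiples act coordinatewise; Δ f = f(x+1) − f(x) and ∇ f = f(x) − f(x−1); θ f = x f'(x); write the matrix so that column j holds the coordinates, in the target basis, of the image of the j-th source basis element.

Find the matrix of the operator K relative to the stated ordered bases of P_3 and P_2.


image of 1: 0
image of x: 0
image of x^2: 2x
image of x^3: 6x^2 + 3x
each image's coordinates form column j of the matrix

the matrix is [[0, 0, 0, 0]; [0, 0, 2, 3]; [0, 0, 0, 6]] (rows listed top to bottom)


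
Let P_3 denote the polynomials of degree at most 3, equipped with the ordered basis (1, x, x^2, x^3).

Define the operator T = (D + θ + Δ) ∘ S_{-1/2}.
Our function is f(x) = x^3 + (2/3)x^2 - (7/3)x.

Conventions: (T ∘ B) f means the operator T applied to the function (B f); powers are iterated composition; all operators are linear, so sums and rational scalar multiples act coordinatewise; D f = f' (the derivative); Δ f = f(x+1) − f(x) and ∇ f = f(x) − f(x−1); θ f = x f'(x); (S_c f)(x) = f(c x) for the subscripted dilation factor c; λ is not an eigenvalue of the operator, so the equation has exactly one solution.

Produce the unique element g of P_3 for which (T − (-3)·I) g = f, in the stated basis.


write g with unknown coordinates in the stated basis and equate coefficients in (T − (-3)·I) g = f
solving from the highest basis element down gives g = (8/21)x^3 + (40/147)x^2 - (724/735)x - 739/2205
check: T g = -(1/7)x^3 - (22/147)x^2 + (457/735)x + 739/735
so T g − (-3)·g = x^3 + (2/3)x^2 - (7/3)x = f ✓

the image equals g(x) = (8/21)x^3 + (40/147)x^2 - (724/735)x - 739/2205


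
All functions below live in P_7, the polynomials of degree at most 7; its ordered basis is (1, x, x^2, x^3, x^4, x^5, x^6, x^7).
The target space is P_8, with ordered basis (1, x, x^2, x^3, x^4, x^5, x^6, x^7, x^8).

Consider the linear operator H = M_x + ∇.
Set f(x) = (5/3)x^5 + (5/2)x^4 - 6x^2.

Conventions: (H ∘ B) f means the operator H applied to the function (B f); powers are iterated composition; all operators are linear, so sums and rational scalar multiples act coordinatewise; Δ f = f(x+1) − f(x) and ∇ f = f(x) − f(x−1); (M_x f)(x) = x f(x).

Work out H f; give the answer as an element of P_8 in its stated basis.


g(x) = (5/3)x^6 + (5/2)x^5 + (25/3)x^4 - (38/3)x^3 + (5/3)x^2 - (31/3)x + 31/6

M_x f = (5/3)x^6 + (5/2)x^5 - 6x^3
∇ f = (25/3)x^4 - (20/3)x^3 + (5/3)x^2 - (31/3)x + 31/6
(M_x + ∇) f = (5/3)x^6 + (5/2)x^5 + (25/3)x^4 - (38/3)x^3 + (5/3)x^2 - (31/3)x + 31/6


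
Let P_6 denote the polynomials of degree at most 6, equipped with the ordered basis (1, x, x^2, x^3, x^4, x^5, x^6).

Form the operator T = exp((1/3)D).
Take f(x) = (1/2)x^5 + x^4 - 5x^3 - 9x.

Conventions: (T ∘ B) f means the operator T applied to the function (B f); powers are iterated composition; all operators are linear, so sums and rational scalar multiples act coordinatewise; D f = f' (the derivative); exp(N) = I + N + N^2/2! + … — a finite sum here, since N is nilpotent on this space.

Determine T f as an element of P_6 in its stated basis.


order-1 term: (5/6)x^4 + (4/3)x^3 - 5x^2 - 3
order-2 term: (5/9)x^3 + (2/3)x^2 - (5/3)x
order-3 term: (5/27)x^2 + (4/27)x - 5/27
order-4 term: (5/162)x + 1/81
order-5 term: 1/486
the series for exp((1/3)D) f terminates at order 5
exp((1/3)D) f = (1/2)x^5 + (11/6)x^4 - (28/9)x^3 - (112/27)x^2 - (1699/162)x - 1541/486

the image equals g(x) = (1/2)x^5 + (11/6)x^4 - (28/9)x^3 - (112/27)x^2 - (1699/162)x - 1541/486


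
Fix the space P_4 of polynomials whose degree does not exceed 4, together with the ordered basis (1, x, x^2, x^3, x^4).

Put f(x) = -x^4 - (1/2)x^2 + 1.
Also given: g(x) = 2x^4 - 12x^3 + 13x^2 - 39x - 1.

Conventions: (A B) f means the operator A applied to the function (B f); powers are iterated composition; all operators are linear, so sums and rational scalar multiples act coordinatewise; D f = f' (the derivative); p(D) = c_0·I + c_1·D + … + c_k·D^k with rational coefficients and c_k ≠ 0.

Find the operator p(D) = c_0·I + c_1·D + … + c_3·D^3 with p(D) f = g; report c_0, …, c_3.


D^0 f = -x^4 - (1/2)x^2 + 1
D^1 f = -4x^3 - x
D^2 f = -12x^2 - 1
D^3 f = -24x
matching coefficients of g against c_0 f + c_1 Df + … from the top degree down determines the c_i
solution: c_0 = -2, c_1 = 3, c_2 = -1, c_3 = 3/2

c_0 = -2, c_1 = 3, c_2 = -1, c_3 = 3/2


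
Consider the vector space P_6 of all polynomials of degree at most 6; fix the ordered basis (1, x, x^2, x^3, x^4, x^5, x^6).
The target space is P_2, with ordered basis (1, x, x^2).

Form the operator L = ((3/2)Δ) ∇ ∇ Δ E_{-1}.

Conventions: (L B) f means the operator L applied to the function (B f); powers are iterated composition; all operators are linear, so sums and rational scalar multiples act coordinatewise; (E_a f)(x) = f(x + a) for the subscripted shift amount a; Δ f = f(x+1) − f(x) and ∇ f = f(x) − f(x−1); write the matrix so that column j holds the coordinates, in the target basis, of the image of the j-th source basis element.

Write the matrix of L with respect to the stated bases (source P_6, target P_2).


the matrix is [[0, 0, 0, 0, 36, -180, 720]; [0, 0, 0, 0, 0, 180, -1080]; [0, 0, 0, 0, 0, 0, 540]] (rows listed top to bottom)

image of 1: 0
image of x: 0
image of x^2: 0
image of x^3: 0
image of x^4: 36
image of x^5: 180x - 180
image of x^6: 540x^2 - 1080x + 720
each image's coordinates form column j of the matrix


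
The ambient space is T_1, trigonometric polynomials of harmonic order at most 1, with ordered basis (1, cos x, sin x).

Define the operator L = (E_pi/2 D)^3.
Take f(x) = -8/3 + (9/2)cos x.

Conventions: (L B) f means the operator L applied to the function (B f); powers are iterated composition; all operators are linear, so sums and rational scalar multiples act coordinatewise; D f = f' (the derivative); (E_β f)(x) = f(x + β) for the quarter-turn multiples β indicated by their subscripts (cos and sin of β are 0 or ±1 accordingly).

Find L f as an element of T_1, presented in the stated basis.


D f = -(9/2)sin x
E_pi/2 D f = -(9/2)cos x
D (E_pi/2 D) f = (9/2)sin x
E_pi/2 D (E_pi/2 D) f = (9/2)cos x
D (E_pi/2 D) (E_pi/2 D) f = -(9/2)sin x
E_pi/2 D (E_pi/2 D) (E_pi/2 D) f = -(9/2)cos x

the result is g(x) = -(9/2)cos x


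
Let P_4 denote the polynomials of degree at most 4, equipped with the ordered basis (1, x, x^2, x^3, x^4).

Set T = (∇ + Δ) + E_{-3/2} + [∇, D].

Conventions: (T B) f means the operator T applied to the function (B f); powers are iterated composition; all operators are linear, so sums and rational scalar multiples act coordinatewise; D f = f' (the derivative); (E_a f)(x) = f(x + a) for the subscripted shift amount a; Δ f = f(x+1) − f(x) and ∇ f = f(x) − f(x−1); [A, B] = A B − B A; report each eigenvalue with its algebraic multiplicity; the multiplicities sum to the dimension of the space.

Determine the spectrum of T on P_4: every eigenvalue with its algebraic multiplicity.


λ = 1 (multiplicity 5)

image of 1: 1
image of x: x + 1/2
image of x^2: x^2 + x + 9/4
image of x^3: x^3 + (3/2)x^2 + (27/4)x - 11/8
image of x^4: x^4 + 2x^3 + (27/2)x^2 - (11/2)x + 81/16
the matrix is upper triangular; its diagonal is (1, 1, 1, 1, 1)
for a triangular matrix the eigenvalues are the diagonal entries, with algebraic multiplicity their repetition count


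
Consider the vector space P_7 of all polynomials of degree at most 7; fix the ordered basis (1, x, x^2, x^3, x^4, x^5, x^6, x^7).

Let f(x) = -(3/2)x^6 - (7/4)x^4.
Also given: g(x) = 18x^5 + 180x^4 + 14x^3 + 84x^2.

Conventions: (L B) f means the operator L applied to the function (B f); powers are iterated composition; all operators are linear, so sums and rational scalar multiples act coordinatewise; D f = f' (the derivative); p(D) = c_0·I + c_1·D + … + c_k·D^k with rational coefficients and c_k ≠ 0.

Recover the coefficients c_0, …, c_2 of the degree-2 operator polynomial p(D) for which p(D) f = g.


c_0 = 0, c_1 = -2, c_2 = -4

D^0 f = -(3/2)x^6 - (7/4)x^4
D^1 f = -9x^5 - 7x^3
D^2 f = -45x^4 - 21x^2
matching coefficients of g against c_0 f + c_1 Df + … from the top degree down determines the c_i
solution: c_0 = 0, c_1 = -2, c_2 = -4


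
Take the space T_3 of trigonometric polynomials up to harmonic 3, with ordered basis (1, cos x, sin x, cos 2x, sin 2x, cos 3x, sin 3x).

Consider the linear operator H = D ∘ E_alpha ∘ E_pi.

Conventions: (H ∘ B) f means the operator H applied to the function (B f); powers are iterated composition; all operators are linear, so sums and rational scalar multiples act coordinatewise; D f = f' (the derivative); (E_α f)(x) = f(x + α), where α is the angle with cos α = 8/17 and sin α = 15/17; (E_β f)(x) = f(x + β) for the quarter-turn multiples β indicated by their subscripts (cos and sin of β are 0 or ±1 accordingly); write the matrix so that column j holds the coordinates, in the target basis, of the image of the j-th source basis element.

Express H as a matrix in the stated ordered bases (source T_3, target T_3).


image of 1: 0
image of cos x: (15/17)cos x + (8/17)sin x
image of sin x: -(8/17)cos x + (15/17)sin x
image of cos 2x: -(480/289)cos 2x + (322/289)sin 2x
image of sin 2x: -(322/289)cos 2x - (480/289)sin 2x
image of cos 3x: -(1485/4913)cos 3x - (14664/4913)sin 3x
image of sin 3x: (14664/4913)cos 3x - (1485/4913)sin 3x
each image's coordinates form column j of the matrix

the matrix is [[0, 0, 0, 0, 0, 0, 0]; [0, 15/17, -8/17, 0, 0, 0, 0]; [0, 8/17, 15/17, 0, 0, 0, 0]; [0, 0, 0, -480/289, -322/289, 0, 0]; [0, 0, 0, 322/289, -480/289, 0, 0]; [0, 0, 0, 0, 0, -1485/4913, 14664/4913]; [0, 0, 0, 0, 0, -14664/4913, -1485/4913]] (rows listed top to bottom)


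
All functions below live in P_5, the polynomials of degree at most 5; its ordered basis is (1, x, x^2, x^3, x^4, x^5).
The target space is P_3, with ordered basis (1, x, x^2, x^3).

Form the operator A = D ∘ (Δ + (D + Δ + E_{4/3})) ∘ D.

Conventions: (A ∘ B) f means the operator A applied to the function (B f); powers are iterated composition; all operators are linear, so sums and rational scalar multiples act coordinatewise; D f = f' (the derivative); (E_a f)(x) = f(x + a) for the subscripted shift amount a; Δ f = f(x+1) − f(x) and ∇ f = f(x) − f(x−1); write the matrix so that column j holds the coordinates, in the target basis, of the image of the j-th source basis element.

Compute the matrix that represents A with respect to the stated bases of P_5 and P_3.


the matrix is [[0, 0, 2, 26, 136/3, 2360/27]; [0, 0, 0, 6, 104, 680/3]; [0, 0, 0, 0, 12, 260]; [0, 0, 0, 0, 0, 20]] (rows listed top to bottom)

image of 1: 0
image of x: 0
image of x^2: 2
image of x^3: 6x + 26
image of x^4: 12x^2 + 104x + 136/3
image of x^5: 20x^3 + 260x^2 + (680/3)x + 2360/27
each image's coordinates form column j of the matrix


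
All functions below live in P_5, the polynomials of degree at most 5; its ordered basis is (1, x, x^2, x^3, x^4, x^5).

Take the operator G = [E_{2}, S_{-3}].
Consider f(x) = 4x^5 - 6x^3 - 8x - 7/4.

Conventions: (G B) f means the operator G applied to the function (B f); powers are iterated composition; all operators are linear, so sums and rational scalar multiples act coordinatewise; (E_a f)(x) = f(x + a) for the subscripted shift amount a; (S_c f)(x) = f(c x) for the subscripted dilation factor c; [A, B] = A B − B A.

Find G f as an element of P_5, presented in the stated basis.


S_{-3} f = -972x^5 + 162x^3 + 24x - 7/4
E_{2} S_{-3} f = -972x^5 - 9720x^4 - 38718x^3 - 76788x^2 - 75792x - 119047/4
E_{2} f = 4x^5 + 40x^4 + 154x^3 + 284x^2 + 240x + 249/4
S_{-3} E_{2} f = -972x^5 + 3240x^4 - 4158x^3 + 2556x^2 - 720x + 249/4
[E_{2}, S_{-3}] f = -12960x^4 - 34560x^3 - 79344x^2 - 75072x - 29824

the image equals g(x) = -12960x^4 - 34560x^3 - 79344x^2 - 75072x - 29824


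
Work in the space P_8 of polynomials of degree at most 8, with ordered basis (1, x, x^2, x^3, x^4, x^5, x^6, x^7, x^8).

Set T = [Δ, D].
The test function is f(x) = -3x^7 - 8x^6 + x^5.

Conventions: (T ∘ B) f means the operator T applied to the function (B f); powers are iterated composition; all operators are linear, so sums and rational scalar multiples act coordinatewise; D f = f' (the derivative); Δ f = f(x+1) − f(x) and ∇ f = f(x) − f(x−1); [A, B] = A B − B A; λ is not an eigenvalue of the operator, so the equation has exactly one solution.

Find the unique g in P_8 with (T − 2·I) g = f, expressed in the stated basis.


the image equals g(x) = (3/2)x^7 + 4x^6 - (1/2)x^5

write g with unknown coordinates in the stated basis and equate coefficients in (T − 2·I) g = f
solving from the highest basis element down gives g = (3/2)x^7 + 4x^6 - (1/2)x^5
check: T g = 0
so T g − 2·g = -3x^7 - 8x^6 + x^5 = f ✓


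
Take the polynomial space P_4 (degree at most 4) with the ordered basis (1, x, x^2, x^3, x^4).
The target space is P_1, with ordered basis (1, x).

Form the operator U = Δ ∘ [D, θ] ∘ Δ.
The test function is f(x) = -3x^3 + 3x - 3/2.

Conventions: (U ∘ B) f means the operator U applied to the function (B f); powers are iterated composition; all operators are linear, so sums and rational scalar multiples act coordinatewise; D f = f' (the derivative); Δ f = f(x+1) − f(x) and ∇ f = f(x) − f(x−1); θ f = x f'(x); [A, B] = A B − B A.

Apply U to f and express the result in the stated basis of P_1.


Δ f = -9x^2 - 9x
θ Δ f = -18x^2 - 9x
D θ Δ f = -36x - 9
D Δ f = -18x - 9
θ D Δ f = -18x
[D, θ] Δ f = -18x - 9
Δ [D, θ] Δ f = -18

the image equals g(x) = -18


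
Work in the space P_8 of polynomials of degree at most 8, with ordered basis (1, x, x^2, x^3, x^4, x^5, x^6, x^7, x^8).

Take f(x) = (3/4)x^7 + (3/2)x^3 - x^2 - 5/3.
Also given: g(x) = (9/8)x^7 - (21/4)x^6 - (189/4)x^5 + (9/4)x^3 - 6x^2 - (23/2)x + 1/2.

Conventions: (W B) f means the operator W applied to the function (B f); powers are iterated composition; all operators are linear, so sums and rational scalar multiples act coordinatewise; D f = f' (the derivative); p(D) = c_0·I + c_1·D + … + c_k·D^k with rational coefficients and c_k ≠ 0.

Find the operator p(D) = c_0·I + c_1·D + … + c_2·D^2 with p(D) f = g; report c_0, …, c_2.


D^0 f = (3/4)x^7 + (3/2)x^3 - x^2 - 5/3
D^1 f = (21/4)x^6 + (9/2)x^2 - 2x
D^2 f = (63/2)x^5 + 9x - 2
matching coefficients of g against c_0 f + c_1 Df + … from the top degree down determines the c_i
solution: c_0 = 3/2, c_1 = -1, c_2 = -3/2

p(D) = (3/2)·I − D − (3/2)·D^2, i.e. c_0 = 3/2, c_1 = -1, c_2 = -3/2


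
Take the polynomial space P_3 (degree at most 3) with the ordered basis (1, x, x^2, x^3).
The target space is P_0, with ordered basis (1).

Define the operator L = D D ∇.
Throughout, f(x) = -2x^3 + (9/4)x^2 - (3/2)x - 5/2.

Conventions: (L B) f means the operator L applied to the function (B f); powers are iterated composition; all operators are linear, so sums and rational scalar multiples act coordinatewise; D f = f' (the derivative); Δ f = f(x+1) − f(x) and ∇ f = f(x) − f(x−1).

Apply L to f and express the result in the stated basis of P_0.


the image equals g(x) = -12

∇ f = -6x^2 + (21/2)x - 23/4
D ∇ f = -12x + 21/2
D D ∇ f = -12


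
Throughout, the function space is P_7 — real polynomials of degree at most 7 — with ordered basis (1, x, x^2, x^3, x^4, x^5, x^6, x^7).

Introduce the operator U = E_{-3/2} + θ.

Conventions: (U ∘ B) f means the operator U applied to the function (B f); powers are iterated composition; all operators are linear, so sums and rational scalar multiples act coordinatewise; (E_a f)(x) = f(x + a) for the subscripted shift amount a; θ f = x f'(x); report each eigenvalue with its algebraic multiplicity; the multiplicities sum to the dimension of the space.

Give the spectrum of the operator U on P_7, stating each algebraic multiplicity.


λ = 1 (multiplicity 1), λ = 2 (multiplicity 1), λ = 3 (multiplicity 1), λ = 4 (multiplicity 1), λ = 5 (multiplicity 1), λ = 6 (multiplicity 1), λ = 7 (multiplicity 1), λ = 8 (multiplicity 1)

image of 1: 1
image of x: 2x - 3/2
image of x^2: 3x^2 - 3x + 9/4
image of x^3: 4x^3 - (9/2)x^2 + (27/4)x - 27/8
image of x^4: 5x^4 - 6x^3 + (27/2)x^2 - (27/2)x + 81/16
image of x^5: 6x^5 - (15/2)x^4 + (45/2)x^3 - (135/4)x^2 + (405/16)x - 243/32
image of x^6: 7x^6 - 9x^5 + (135/4)x^4 - (135/2)x^3 + (1215/16)x^2 - (729/16)x + 729/64
image of x^7: 8x^7 - (21/2)x^6 + (189/4)x^5 - (945/8)x^4 + (2835/16)x^3 - (5103/32)x^2 + (5103/64)x - 2187/128
the matrix is upper triangular; its diagonal is (1, 2, 3, 4, 5, 6, 7, 8)
for a triangular matrix the eigenvalues are the diagonal entries, with algebraic multiplicity their repetition count


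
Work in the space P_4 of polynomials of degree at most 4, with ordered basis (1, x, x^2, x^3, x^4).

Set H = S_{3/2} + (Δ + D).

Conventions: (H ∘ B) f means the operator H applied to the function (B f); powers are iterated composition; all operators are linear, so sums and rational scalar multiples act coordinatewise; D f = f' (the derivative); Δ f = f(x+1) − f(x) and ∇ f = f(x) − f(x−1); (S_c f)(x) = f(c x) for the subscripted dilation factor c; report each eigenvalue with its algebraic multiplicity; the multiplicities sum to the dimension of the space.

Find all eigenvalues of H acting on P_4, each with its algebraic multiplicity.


image of 1: 1
image of x: (3/2)x + 2
image of x^2: (9/4)x^2 + 4x + 1
image of x^3: (27/8)x^3 + 6x^2 + 3x + 1
image of x^4: (81/16)x^4 + 8x^3 + 6x^2 + 4x + 1
the matrix is upper triangular; its diagonal is (1, 3/2, 9/4, 27/8, 81/16)
for a triangular matrix the eigenvalues are the diagonal entries, with algebraic multiplicity their repetition count

λ = 1 (multiplicity 1), λ = 3/2 (multiplicity 1), λ = 9/4 (multiplicity 1), λ = 27/8 (multiplicity 1), λ = 81/16 (multiplicity 1)


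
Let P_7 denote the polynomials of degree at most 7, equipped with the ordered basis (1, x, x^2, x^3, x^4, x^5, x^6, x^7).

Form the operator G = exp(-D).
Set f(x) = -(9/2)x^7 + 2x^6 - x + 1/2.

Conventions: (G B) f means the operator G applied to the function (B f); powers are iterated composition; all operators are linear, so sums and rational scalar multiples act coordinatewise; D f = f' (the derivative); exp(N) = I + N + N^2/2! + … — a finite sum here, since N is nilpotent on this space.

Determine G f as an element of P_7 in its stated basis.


g(x) = -(9/2)x^7 + (67/2)x^6 - (213/2)x^5 + (375/2)x^4 - (395/2)x^3 + (249/2)x^2 - (89/2)x + 8

order-1 term: (63/2)x^6 - 12x^5 + 1
order-2 term: -(189/2)x^5 + 30x^4
order-3 term: (315/2)x^4 - 40x^3
order-4 term: -(315/2)x^3 + 30x^2
order-5 term: (189/2)x^2 - 12x
order-6 term: -(63/2)x + 2
order-7 term: 9/2
the series for exp(-D) f terminates at order 7
exp(-D) f = -(9/2)x^7 + (67/2)x^6 - (213/2)x^5 + (375/2)x^4 - (395/2)x^3 + (249/2)x^2 - (89/2)x + 8


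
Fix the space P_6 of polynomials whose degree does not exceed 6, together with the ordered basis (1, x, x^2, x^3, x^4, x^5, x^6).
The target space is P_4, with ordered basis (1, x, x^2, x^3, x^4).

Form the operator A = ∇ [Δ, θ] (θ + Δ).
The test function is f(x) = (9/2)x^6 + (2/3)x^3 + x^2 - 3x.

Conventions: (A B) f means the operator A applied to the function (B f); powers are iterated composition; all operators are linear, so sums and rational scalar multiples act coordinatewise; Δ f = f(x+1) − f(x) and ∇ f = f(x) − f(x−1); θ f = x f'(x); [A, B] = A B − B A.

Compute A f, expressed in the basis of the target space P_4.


g(x) = 810x^4 + 2160x^3 + 3240x^2 + 2712x + 986

θ f = 27x^6 + 2x^3 + 2x^2 - 3x
Δ f = 27x^5 + (135/2)x^4 + 90x^3 + (139/2)x^2 + 31x + 19/6
(θ + Δ) f = 27x^6 + 27x^5 + (135/2)x^4 + 92x^3 + (143/2)x^2 + 28x + 19/6
θ (θ + Δ) f = 162x^6 + 135x^5 + 270x^4 + 276x^3 + 143x^2 + 28x
Δ θ (θ + Δ) f = 972x^5 + 3105x^4 + 5670x^3 + 6228x^2 + 3841x + 1014
Δ (θ + Δ) f = 162x^5 + 540x^4 + 1080x^3 + 1356x^2 + 986x + 313
θ Δ (θ + Δ) f = 810x^5 + 2160x^4 + 3240x^3 + 2712x^2 + 986x
[Δ, θ] (θ + Δ) f = 162x^5 + 945x^4 + 2430x^3 + 3516x^2 + 2855x + 1014
∇ [Δ, θ] (θ + Δ) f = 810x^4 + 2160x^3 + 3240x^2 + 2712x + 986


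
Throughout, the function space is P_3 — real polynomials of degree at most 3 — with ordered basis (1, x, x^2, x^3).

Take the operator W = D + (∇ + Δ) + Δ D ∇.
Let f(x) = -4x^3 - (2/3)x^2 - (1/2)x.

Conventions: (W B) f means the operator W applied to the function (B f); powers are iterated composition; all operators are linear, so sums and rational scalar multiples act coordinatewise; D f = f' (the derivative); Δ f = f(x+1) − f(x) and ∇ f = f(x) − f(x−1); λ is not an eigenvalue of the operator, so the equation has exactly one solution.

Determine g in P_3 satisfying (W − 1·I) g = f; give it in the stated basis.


write g with unknown coordinates in the stated basis and equate coefficients in (W − 1·I) g = f
solving from the highest basis element down gives g = 4x^3 + (110/3)x^2 + (441/2)x + 1387/2
check: W g = 36x^2 + 220x + 1387/2
so W g − 1·g = -4x^3 - (2/3)x^2 - (1/2)x = f ✓

the result is g(x) = 4x^3 + (110/3)x^2 + (441/2)x + 1387/2


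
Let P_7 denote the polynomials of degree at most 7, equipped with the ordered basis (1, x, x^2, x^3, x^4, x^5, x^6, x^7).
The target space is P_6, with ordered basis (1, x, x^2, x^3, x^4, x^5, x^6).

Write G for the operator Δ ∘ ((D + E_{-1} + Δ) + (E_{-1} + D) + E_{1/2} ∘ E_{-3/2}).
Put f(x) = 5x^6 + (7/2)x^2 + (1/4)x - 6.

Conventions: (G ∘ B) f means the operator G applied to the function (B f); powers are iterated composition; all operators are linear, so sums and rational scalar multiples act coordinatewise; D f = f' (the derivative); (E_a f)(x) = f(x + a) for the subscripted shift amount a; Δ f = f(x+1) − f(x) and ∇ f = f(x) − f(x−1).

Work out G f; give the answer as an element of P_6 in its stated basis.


the image equals g(x) = 90x^5 + 225x^4 + 1500x^3 + 1425x^2 + 1311x + 1465/4

D f = 30x^5 + 7x + 1/4
E_{-1} f = 5x^6 - 30x^5 + 75x^4 - 100x^3 + (157/2)x^2 - (147/4)x + 9/4
Δ f = 30x^5 + 75x^4 + 100x^3 + 75x^2 + 37x + 35/4
(D + E_{-1} + Δ) f = 5x^6 + 30x^5 + 150x^4 + (307/2)x^2 + (29/4)x + 45/4
E_{-1} f = 5x^6 - 30x^5 + 75x^4 - 100x^3 + (157/2)x^2 - (147/4)x + 9/4
D f = 30x^5 + 7x + 1/4
(E_{-1} + D) f = 5x^6 + 75x^4 - 100x^3 + (157/2)x^2 - (119/4)x + 5/2
E_{-3/2} f = 5x^6 - 45x^5 + (675/4)x^4 - (675/2)x^3 + (6131/16)x^2 - (3809/16)x + 3741/64
E_{1/2} E_{-3/2} f = 5x^6 - 30x^5 + 75x^4 - 100x^3 + (157/2)x^2 - (147/4)x + 9/4
((D + E_{-1} + Δ) + (E_{-1} + D) + E_{1/2} ∘ E_{-3/2}) f = 15x^6 + 300x^4 - 200x^3 + (621/2)x^2 - (237/4)x + 16
Δ ((D + E_{-1} + Δ) + (E_{-1} + D) + E_{1/2} ∘ E_{-3/2}) f = 90x^5 + 225x^4 + 1500x^3 + 1425x^2 + 1311x + 1465/4


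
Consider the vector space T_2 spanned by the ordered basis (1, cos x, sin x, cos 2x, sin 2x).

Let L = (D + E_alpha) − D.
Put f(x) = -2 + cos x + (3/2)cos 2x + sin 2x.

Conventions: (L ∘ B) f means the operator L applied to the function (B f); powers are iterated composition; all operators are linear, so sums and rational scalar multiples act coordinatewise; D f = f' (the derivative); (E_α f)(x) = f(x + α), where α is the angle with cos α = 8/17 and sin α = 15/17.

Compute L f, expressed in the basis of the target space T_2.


D f = -sin x + 2cos 2x - 3sin 2x
E_alpha f = -2 + (8/17)cos x - (15/17)sin x - (3/578)cos 2x - (521/289)sin 2x
(D + E_alpha) f = -2 + (8/17)cos x - (32/17)sin x + (1153/578)cos 2x - (1388/289)sin 2x
D f = -sin x + 2cos 2x - 3sin 2x
(-D) f = sin x - 2cos 2x + 3sin 2x
((D + E_alpha) − D) f = -2 + (8/17)cos x - (15/17)sin x - (3/578)cos 2x - (521/289)sin 2x

g(x) = -2 + (8/17)cos x - (15/17)sin x - (3/578)cos 2x - (521/289)sin 2x


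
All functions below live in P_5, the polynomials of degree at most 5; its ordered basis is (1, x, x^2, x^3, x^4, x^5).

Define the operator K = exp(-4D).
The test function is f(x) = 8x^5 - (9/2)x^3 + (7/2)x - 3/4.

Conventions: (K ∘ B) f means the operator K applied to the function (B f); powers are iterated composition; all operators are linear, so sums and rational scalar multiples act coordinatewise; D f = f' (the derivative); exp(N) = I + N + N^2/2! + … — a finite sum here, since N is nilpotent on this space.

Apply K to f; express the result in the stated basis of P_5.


order-1 term: -160x^4 + 54x^2 - 14
order-2 term: 1280x^3 - 216x
order-3 term: -5120x^2 + 288
order-4 term: 10240x
order-5 term: -8192
the series for exp(-4D) f terminates at order 5
exp(-4D) f = 8x^5 - 160x^4 + (2551/2)x^3 - 5066x^2 + (20055/2)x - 31675/4

the result is g(x) = 8x^5 - 160x^4 + (2551/2)x^3 - 5066x^2 + (20055/2)x - 31675/4


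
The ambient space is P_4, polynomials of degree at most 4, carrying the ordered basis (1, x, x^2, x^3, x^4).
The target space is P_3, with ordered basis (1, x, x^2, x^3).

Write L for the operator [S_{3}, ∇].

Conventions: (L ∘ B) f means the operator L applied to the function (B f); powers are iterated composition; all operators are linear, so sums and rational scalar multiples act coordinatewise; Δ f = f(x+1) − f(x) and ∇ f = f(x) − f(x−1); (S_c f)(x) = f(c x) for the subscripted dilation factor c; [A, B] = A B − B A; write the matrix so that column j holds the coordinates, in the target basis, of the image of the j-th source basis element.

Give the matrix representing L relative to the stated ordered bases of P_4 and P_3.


the matrix is [[0, -2, 8, -26, 80]; [0, 0, -12, 72, -312]; [0, 0, 0, -54, 432]; [0, 0, 0, 0, -216]] (rows listed top to bottom)

image of 1: 0
image of x: -2
image of x^2: -12x + 8
image of x^3: -54x^2 + 72x - 26
image of x^4: -216x^3 + 432x^2 - 312x + 80
each image's coordinates form column j of the matrix


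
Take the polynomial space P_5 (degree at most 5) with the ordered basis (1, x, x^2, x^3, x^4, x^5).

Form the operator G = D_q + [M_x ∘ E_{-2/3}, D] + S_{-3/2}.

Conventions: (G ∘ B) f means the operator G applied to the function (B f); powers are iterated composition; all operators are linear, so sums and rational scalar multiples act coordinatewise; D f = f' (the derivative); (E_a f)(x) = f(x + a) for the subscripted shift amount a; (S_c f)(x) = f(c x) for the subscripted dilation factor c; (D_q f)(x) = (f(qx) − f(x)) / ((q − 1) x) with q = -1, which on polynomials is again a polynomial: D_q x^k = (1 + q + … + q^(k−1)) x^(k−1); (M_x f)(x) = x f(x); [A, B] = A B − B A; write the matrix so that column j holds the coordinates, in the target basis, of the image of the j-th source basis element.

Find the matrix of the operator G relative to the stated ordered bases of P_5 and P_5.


image of 1: 0
image of x: -(5/2)x + 5/3
image of x^2: (5/4)x^2 + (4/3)x - 4/9
image of x^3: -(35/8)x^3 + 3x^2 - (4/3)x + 8/27
image of x^4: (65/16)x^4 + (8/3)x^3 - (8/3)x^2 + (32/27)x - 16/81
image of x^5: -(275/32)x^5 + (13/3)x^4 - (40/9)x^3 + (80/27)x^2 - (80/81)x + 32/243
each image's coordinates form column j of the matrix

the matrix is [[0, 5/3, -4/9, 8/27, -16/81, 32/243]; [0, -5/2, 4/3, -4/3, 32/27, -80/81]; [0, 0, 5/4, 3, -8/3, 80/27]; [0, 0, 0, -35/8, 8/3, -40/9]; [0, 0, 0, 0, 65/16, 13/3]; [0, 0, 0, 0, 0, -275/32]] (rows listed top to bottom)


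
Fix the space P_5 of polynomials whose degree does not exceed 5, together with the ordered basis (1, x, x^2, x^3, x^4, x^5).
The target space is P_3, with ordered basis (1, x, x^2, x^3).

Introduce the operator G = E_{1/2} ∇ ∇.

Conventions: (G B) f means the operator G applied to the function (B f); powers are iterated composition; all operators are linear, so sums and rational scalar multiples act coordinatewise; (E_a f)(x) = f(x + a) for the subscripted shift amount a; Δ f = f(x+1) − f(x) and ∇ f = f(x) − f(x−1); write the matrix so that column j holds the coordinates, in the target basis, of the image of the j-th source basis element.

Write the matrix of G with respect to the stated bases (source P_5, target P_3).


the matrix is [[0, 0, 2, -3, 5, -15/2]; [0, 0, 0, 6, -12, 25]; [0, 0, 0, 0, 12, -30]; [0, 0, 0, 0, 0, 20]] (rows listed top to bottom)

image of 1: 0
image of x: 0
image of x^2: 2
image of x^3: 6x - 3
image of x^4: 12x^2 - 12x + 5
image of x^5: 20x^3 - 30x^2 + 25x - 15/2
each image's coordinates form column j of the matrix


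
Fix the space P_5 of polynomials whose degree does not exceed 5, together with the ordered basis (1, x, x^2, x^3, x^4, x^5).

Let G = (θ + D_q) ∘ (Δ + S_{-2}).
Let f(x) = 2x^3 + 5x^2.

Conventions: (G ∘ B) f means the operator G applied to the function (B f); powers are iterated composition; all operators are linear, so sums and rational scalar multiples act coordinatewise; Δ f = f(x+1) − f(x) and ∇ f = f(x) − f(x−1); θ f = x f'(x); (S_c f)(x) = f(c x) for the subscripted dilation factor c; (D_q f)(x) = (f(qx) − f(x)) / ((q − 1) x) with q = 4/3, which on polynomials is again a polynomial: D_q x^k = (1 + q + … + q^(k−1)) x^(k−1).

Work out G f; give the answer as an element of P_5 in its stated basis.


Δ f = 6x^2 + 16x + 7
S_{-2} f = -16x^3 + 20x^2
(Δ + S_{-2}) f = -16x^3 + 26x^2 + 16x + 7
θ (Δ + S_{-2}) f = -48x^3 + 52x^2 + 16x
D_q (Δ + S_{-2}) f = -(592/9)x^2 + (182/3)x + 16
(θ + D_q) (Δ + S_{-2}) f = -48x^3 - (124/9)x^2 + (230/3)x + 16

g(x) = -48x^3 - (124/9)x^2 + (230/3)x + 16


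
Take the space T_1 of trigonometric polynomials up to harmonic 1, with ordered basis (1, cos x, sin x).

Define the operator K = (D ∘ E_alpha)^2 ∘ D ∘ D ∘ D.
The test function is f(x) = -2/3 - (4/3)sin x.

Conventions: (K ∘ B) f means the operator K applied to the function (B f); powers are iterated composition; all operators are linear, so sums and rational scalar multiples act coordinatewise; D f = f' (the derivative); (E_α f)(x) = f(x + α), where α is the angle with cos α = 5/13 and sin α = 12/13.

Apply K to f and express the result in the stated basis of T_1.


D f = -(4/3)cos x
D D f = (4/3)sin x
D (D ∘ D) f = (4/3)cos x
E_alpha (D ∘ D ∘ D) f = (20/39)cos x - (16/13)sin x
D E_alpha (D ∘ D ∘ D) f = -(16/13)cos x - (20/39)sin x
E_alpha (D ∘ E_alpha) (D ∘ D ∘ D) f = -(160/169)cos x + (476/507)sin x
D E_alpha (D ∘ E_alpha) (D ∘ D ∘ D) f = (476/507)cos x + (160/169)sin x

the result is g(x) = (476/507)cos x + (160/169)sin x
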